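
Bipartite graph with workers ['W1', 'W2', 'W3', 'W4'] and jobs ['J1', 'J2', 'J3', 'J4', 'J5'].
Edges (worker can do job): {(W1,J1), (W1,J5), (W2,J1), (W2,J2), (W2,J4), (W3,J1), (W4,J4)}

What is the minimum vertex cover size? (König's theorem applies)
Minimum vertex cover size = 4

By König's theorem: in bipartite graphs,
min vertex cover = max matching = 4

Maximum matching has size 4, so minimum vertex cover also has size 4.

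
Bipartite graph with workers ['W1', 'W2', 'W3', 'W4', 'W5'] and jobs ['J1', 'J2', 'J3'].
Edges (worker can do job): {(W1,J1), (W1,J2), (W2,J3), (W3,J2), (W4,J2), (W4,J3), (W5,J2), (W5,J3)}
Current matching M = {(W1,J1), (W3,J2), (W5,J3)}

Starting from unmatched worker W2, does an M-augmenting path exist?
No augmenting path from W2

Alternating search from W2 reaches jobs: {J2, J3}.
Every reachable job is already matched in M, and following those matched edges back to workers exposes no further unvisited jobs.
No M-augmenting path from W2 exists.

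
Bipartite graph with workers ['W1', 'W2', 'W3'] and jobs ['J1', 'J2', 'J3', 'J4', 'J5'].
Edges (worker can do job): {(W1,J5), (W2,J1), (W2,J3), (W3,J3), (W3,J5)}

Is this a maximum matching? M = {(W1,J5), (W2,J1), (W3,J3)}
Yes, size 3 is maximum

Proposed matching has size 3.
Maximum matching size for this graph: 3.

This is a maximum matching.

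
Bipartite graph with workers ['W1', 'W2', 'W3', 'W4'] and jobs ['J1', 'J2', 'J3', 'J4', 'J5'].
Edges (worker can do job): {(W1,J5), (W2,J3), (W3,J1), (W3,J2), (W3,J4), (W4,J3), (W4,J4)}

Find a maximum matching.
Matching: {(W1,J5), (W2,J3), (W3,J1), (W4,J4)}

Maximum matching (size 4):
  W1 → J5
  W2 → J3
  W3 → J1
  W4 → J4

Each worker is assigned to at most one job, and each job to at most one worker.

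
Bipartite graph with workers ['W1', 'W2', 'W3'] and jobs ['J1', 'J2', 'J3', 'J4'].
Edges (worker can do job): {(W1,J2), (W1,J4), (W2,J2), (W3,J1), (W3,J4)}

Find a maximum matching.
Matching: {(W1,J4), (W2,J2), (W3,J1)}

Maximum matching (size 3):
  W1 → J4
  W2 → J2
  W3 → J1

Each worker is assigned to at most one job, and each job to at most one worker.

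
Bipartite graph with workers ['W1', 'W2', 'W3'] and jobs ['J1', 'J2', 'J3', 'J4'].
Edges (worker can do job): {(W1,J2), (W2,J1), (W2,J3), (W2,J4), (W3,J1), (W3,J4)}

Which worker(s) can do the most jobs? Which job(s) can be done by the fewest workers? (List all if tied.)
Most versatile: W2 (3 jobs); Least covered: J2, J3 (1 workers)

Worker degrees (jobs they can do): W1:1, W2:3, W3:2
Job degrees (workers who can do it): J1:2, J2:1, J3:1, J4:2

Maximum worker degree is 3, achieved by: W2
Minimum job degree is 1, achieved by: J2, J3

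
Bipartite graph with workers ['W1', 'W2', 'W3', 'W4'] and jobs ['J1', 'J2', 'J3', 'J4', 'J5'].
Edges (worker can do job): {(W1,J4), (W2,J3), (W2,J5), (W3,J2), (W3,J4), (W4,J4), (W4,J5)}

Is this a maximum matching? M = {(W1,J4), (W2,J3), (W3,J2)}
No, size 3 is not maximum

Proposed matching has size 3.
Maximum matching size for this graph: 4.

This is NOT maximum - can be improved to size 4.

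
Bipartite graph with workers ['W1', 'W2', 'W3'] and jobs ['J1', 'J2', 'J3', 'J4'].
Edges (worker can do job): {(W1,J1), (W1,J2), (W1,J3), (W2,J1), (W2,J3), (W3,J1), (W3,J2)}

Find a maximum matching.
Matching: {(W1,J3), (W2,J1), (W3,J2)}

Maximum matching (size 3):
  W1 → J3
  W2 → J1
  W3 → J2

Each worker is assigned to at most one job, and each job to at most one worker.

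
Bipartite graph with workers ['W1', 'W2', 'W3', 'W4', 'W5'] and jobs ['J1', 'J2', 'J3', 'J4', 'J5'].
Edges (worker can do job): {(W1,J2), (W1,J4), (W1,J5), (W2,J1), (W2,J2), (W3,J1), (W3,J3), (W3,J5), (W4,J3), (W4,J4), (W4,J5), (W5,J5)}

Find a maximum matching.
Matching: {(W1,J2), (W2,J1), (W3,J3), (W4,J4), (W5,J5)}

Maximum matching (size 5):
  W1 → J2
  W2 → J1
  W3 → J3
  W4 → J4
  W5 → J5

Each worker is assigned to at most one job, and each job to at most one worker.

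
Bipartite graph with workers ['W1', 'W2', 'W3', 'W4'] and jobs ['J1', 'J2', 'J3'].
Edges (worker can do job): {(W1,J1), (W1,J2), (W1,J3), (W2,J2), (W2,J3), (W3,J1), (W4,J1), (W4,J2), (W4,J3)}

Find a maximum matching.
Matching: {(W1,J3), (W3,J1), (W4,J2)}

Maximum matching (size 3):
  W1 → J3
  W3 → J1
  W4 → J2

Each worker is assigned to at most one job, and each job to at most one worker.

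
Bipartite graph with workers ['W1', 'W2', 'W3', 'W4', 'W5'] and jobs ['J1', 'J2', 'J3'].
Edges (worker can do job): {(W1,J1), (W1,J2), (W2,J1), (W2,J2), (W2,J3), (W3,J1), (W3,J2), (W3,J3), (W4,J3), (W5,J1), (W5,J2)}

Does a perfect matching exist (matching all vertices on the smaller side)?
Yes, perfect matching exists (size 3)

Perfect matching: {(W3,J1), (W4,J3), (W5,J2)}
All 3 vertices on the smaller side are matched.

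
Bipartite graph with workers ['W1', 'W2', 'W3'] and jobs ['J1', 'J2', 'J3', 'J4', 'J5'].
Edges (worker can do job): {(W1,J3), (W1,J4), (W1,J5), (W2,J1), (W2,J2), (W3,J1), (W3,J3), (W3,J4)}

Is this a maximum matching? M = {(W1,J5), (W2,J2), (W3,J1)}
Yes, size 3 is maximum

Proposed matching has size 3.
Maximum matching size for this graph: 3.

This is a maximum matching.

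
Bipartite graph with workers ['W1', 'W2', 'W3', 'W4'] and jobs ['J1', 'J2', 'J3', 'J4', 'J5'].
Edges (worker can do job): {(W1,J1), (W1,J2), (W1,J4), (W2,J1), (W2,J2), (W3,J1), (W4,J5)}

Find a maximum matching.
Matching: {(W1,J4), (W2,J2), (W3,J1), (W4,J5)}

Maximum matching (size 4):
  W1 → J4
  W2 → J2
  W3 → J1
  W4 → J5

Each worker is assigned to at most one job, and each job to at most one worker.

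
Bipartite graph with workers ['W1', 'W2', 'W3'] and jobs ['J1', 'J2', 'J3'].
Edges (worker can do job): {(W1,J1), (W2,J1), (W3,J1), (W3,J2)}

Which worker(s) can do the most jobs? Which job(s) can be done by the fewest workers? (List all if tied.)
Most versatile: W3 (2 jobs); Least covered: J3 (0 workers)

Worker degrees (jobs they can do): W1:1, W2:1, W3:2
Job degrees (workers who can do it): J1:3, J2:1, J3:0

Maximum worker degree is 2, achieved by: W3
Minimum job degree is 0, achieved by: J3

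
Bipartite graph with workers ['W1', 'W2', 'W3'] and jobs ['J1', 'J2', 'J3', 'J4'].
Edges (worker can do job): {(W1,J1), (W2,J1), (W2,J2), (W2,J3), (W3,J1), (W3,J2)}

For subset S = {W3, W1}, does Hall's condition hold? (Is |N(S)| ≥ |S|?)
Yes: |N(S)| = 2, |S| = 2

Subset S = {W3, W1}
Neighbors N(S) = {J1, J2}

|N(S)| = 2, |S| = 2
Hall's condition: |N(S)| ≥ |S| is satisfied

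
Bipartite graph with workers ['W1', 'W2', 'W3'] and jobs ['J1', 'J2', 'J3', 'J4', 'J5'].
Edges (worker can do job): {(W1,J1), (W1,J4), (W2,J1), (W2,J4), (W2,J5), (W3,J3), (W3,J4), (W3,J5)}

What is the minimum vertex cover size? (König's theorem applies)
Minimum vertex cover size = 3

By König's theorem: in bipartite graphs,
min vertex cover = max matching = 3

Maximum matching has size 3, so minimum vertex cover also has size 3.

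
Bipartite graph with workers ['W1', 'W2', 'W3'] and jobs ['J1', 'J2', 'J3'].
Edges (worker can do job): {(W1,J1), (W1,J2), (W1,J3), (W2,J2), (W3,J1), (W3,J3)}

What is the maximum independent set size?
Maximum independent set = 3

By König's theorem:
- Min vertex cover = Max matching = 3
- Max independent set = Total vertices - Min vertex cover
- Max independent set = 6 - 3 = 3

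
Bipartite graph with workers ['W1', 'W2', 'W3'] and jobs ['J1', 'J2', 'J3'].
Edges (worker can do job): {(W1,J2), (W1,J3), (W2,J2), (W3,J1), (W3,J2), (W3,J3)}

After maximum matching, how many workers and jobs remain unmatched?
Unmatched: 0 workers, 0 jobs

Maximum matching size: 3
Workers: 3 total, 3 matched, 0 unmatched
Jobs: 3 total, 3 matched, 0 unmatched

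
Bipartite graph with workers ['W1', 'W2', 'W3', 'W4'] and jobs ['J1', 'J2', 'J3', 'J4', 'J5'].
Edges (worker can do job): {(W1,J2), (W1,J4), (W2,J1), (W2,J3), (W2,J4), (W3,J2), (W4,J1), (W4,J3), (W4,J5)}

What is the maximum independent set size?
Maximum independent set = 5

By König's theorem:
- Min vertex cover = Max matching = 4
- Max independent set = Total vertices - Min vertex cover
- Max independent set = 9 - 4 = 5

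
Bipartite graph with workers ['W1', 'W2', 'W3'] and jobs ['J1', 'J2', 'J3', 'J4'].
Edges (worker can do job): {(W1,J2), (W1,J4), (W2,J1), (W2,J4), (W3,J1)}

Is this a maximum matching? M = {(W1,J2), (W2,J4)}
No, size 2 is not maximum

Proposed matching has size 2.
Maximum matching size for this graph: 3.

This is NOT maximum - can be improved to size 3.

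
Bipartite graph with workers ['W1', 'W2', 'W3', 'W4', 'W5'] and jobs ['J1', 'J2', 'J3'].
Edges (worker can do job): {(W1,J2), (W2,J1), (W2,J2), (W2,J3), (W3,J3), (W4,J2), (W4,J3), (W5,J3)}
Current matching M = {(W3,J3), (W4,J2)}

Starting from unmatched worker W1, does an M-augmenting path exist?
No augmenting path from W1

Alternating search from W1 reaches jobs: {J2, J3}.
Every reachable job is already matched in M, and following those matched edges back to workers exposes no further unvisited jobs.
No M-augmenting path from W1 exists.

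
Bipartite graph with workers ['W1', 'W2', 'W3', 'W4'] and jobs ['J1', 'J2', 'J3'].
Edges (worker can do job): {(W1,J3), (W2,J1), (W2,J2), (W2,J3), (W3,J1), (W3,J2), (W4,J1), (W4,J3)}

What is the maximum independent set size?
Maximum independent set = 4

By König's theorem:
- Min vertex cover = Max matching = 3
- Max independent set = Total vertices - Min vertex cover
- Max independent set = 7 - 3 = 4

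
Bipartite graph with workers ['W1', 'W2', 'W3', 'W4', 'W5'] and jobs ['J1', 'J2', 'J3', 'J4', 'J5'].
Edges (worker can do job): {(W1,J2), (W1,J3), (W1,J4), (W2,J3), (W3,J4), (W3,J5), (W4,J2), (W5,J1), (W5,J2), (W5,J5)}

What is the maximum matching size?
Maximum matching size = 5

Maximum matching: {(W1,J4), (W2,J3), (W3,J5), (W4,J2), (W5,J1)}
Size: 5

This assigns 5 workers to 5 distinct jobs.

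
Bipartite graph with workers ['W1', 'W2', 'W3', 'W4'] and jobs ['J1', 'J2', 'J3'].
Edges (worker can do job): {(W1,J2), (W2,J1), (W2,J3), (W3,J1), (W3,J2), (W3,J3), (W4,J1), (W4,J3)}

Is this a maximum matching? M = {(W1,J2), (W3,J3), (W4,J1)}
Yes, size 3 is maximum

Proposed matching has size 3.
Maximum matching size for this graph: 3.

This is a maximum matching.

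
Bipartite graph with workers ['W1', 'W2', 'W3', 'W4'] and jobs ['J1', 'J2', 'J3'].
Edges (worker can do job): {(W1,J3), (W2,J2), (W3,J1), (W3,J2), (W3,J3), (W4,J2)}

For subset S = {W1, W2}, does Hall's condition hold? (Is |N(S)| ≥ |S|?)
Yes: |N(S)| = 2, |S| = 2

Subset S = {W1, W2}
Neighbors N(S) = {J2, J3}

|N(S)| = 2, |S| = 2
Hall's condition: |N(S)| ≥ |S| is satisfied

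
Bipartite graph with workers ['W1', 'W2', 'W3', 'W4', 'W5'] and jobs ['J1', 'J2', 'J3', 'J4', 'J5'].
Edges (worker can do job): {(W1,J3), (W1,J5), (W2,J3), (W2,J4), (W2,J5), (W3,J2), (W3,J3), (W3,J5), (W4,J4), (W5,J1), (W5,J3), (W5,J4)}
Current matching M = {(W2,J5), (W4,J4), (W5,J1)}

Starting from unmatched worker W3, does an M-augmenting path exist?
Yes: W3 → J2

An M-augmenting path alternates non-matching / matching edges, starting and ending at unmatched vertices.
Path: W3 → J2
(J2 is unmatched in M, so the path is augmenting.)
Flipping edges along this path would increase |M| from 3 to 4.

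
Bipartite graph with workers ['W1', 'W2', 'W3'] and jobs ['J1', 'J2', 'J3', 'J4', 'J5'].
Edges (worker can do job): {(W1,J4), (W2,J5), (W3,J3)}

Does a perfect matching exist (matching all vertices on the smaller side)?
Yes, perfect matching exists (size 3)

Perfect matching: {(W1,J4), (W2,J5), (W3,J3)}
All 3 vertices on the smaller side are matched.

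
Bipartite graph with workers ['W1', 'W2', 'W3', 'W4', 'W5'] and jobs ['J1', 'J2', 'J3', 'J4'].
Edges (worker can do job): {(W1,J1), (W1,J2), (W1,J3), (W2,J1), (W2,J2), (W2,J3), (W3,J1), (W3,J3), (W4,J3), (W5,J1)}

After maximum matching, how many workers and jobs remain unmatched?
Unmatched: 2 workers, 1 jobs

Maximum matching size: 3
Workers: 5 total, 3 matched, 2 unmatched
Jobs: 4 total, 3 matched, 1 unmatched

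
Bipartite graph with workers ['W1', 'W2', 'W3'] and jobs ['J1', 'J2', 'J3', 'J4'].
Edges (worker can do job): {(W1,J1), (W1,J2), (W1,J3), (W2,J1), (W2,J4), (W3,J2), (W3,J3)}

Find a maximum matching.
Matching: {(W1,J2), (W2,J1), (W3,J3)}

Maximum matching (size 3):
  W1 → J2
  W2 → J1
  W3 → J3

Each worker is assigned to at most one job, and each job to at most one worker.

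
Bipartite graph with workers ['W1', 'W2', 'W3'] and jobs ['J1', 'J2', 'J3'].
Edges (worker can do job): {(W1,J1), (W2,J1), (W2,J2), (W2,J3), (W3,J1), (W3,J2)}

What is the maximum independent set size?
Maximum independent set = 3

By König's theorem:
- Min vertex cover = Max matching = 3
- Max independent set = Total vertices - Min vertex cover
- Max independent set = 6 - 3 = 3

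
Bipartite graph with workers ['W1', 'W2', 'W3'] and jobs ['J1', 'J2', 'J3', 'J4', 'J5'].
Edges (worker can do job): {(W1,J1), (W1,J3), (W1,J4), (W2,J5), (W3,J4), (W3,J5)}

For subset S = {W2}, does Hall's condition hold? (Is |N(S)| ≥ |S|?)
Yes: |N(S)| = 1, |S| = 1

Subset S = {W2}
Neighbors N(S) = {J5}

|N(S)| = 1, |S| = 1
Hall's condition: |N(S)| ≥ |S| is satisfied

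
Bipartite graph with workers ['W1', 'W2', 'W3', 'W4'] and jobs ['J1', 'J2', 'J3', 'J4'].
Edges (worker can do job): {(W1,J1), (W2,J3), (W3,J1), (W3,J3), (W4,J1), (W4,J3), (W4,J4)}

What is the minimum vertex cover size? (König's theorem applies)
Minimum vertex cover size = 3

By König's theorem: in bipartite graphs,
min vertex cover = max matching = 3

Maximum matching has size 3, so minimum vertex cover also has size 3.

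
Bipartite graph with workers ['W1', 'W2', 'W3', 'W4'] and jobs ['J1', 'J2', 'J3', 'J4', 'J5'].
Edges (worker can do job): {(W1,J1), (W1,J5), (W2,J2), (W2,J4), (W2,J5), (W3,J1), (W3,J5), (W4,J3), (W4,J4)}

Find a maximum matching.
Matching: {(W1,J1), (W2,J2), (W3,J5), (W4,J4)}

Maximum matching (size 4):
  W1 → J1
  W2 → J2
  W3 → J5
  W4 → J4

Each worker is assigned to at most one job, and each job to at most one worker.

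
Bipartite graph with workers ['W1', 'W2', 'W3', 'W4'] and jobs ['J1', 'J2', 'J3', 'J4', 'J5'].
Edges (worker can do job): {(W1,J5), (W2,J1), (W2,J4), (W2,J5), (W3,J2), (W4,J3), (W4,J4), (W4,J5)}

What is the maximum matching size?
Maximum matching size = 4

Maximum matching: {(W1,J5), (W2,J1), (W3,J2), (W4,J3)}
Size: 4

This assigns 4 workers to 4 distinct jobs.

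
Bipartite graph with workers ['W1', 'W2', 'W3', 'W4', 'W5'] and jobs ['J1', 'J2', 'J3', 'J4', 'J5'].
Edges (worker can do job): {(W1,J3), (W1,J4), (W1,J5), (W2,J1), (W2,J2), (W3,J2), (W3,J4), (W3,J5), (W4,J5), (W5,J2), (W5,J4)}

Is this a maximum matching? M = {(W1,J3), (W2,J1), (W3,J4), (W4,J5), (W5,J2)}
Yes, size 5 is maximum

Proposed matching has size 5.
Maximum matching size for this graph: 5.

This is a maximum matching.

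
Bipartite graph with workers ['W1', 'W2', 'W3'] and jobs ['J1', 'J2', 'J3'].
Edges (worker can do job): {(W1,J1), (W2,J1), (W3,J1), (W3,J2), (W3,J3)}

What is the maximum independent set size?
Maximum independent set = 4

By König's theorem:
- Min vertex cover = Max matching = 2
- Max independent set = Total vertices - Min vertex cover
- Max independent set = 6 - 2 = 4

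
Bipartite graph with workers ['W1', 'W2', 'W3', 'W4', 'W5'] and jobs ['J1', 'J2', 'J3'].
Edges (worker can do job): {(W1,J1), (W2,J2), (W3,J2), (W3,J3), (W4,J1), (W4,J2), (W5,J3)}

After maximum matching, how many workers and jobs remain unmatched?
Unmatched: 2 workers, 0 jobs

Maximum matching size: 3
Workers: 5 total, 3 matched, 2 unmatched
Jobs: 3 total, 3 matched, 0 unmatched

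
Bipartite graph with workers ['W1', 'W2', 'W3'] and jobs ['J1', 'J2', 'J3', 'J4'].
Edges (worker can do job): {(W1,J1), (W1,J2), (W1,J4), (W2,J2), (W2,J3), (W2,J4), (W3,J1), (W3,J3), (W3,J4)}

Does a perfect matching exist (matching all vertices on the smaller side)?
Yes, perfect matching exists (size 3)

Perfect matching: {(W1,J4), (W2,J2), (W3,J1)}
All 3 vertices on the smaller side are matched.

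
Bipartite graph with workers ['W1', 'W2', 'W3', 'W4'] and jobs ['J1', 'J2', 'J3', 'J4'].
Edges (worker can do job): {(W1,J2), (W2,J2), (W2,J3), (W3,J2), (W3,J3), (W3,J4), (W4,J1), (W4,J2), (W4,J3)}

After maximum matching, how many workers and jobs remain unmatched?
Unmatched: 0 workers, 0 jobs

Maximum matching size: 4
Workers: 4 total, 4 matched, 0 unmatched
Jobs: 4 total, 4 matched, 0 unmatched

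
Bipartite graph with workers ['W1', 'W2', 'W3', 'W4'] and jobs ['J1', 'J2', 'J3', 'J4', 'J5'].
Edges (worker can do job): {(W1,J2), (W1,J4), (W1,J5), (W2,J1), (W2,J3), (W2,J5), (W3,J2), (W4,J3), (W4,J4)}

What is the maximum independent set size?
Maximum independent set = 5

By König's theorem:
- Min vertex cover = Max matching = 4
- Max independent set = Total vertices - Min vertex cover
- Max independent set = 9 - 4 = 5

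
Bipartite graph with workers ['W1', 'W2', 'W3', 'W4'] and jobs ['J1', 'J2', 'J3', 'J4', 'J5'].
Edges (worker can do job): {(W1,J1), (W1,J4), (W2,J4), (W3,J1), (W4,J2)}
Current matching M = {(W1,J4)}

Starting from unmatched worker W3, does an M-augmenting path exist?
Yes: W3 → J1

An M-augmenting path alternates non-matching / matching edges, starting and ending at unmatched vertices.
Path: W3 → J1
(J1 is unmatched in M, so the path is augmenting.)
Flipping edges along this path would increase |M| from 1 to 2.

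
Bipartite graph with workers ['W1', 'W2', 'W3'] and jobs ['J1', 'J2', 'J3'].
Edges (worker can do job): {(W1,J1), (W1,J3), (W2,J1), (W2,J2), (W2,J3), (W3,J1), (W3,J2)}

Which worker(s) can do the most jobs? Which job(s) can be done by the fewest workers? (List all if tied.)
Most versatile: W2 (3 jobs); Least covered: J2, J3 (2 workers)

Worker degrees (jobs they can do): W1:2, W2:3, W3:2
Job degrees (workers who can do it): J1:3, J2:2, J3:2

Maximum worker degree is 3, achieved by: W2
Minimum job degree is 2, achieved by: J2, J3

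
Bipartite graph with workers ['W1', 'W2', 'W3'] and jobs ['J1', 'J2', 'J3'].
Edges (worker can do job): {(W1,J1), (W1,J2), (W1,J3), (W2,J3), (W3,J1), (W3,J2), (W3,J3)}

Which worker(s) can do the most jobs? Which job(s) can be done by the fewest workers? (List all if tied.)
Most versatile: W1, W3 (3 jobs); Least covered: J1, J2 (2 workers)

Worker degrees (jobs they can do): W1:3, W2:1, W3:3
Job degrees (workers who can do it): J1:2, J2:2, J3:3

Maximum worker degree is 3, achieved by: W1, W3
Minimum job degree is 2, achieved by: J1, J2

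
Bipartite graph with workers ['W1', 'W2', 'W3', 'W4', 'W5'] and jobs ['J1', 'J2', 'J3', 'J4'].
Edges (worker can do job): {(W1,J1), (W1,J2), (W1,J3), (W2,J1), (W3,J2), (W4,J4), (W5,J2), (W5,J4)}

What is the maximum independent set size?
Maximum independent set = 5

By König's theorem:
- Min vertex cover = Max matching = 4
- Max independent set = Total vertices - Min vertex cover
- Max independent set = 9 - 4 = 5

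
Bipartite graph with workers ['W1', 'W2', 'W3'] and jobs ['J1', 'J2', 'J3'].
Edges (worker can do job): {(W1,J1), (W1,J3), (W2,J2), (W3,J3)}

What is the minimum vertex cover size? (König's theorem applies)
Minimum vertex cover size = 3

By König's theorem: in bipartite graphs,
min vertex cover = max matching = 3

Maximum matching has size 3, so minimum vertex cover also has size 3.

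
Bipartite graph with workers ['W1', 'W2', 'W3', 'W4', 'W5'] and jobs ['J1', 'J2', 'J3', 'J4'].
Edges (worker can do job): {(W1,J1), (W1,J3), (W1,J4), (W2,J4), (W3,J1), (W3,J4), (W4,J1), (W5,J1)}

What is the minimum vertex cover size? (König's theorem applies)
Minimum vertex cover size = 3

By König's theorem: in bipartite graphs,
min vertex cover = max matching = 3

Maximum matching has size 3, so minimum vertex cover also has size 3.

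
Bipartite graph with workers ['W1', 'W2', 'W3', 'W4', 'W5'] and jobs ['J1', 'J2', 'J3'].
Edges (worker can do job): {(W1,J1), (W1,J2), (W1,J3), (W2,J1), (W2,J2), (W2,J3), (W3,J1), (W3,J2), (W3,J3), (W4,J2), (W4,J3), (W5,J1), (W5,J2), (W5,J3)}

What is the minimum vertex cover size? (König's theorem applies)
Minimum vertex cover size = 3

By König's theorem: in bipartite graphs,
min vertex cover = max matching = 3

Maximum matching has size 3, so minimum vertex cover also has size 3.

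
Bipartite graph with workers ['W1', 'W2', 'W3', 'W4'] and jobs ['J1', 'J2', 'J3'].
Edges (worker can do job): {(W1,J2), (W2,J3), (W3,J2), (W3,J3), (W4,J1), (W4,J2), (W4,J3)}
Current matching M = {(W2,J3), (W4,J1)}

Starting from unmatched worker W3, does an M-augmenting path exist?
Yes: W3 → J2

An M-augmenting path alternates non-matching / matching edges, starting and ending at unmatched vertices.
Path: W3 → J2
(J2 is unmatched in M, so the path is augmenting.)
Flipping edges along this path would increase |M| from 2 to 3.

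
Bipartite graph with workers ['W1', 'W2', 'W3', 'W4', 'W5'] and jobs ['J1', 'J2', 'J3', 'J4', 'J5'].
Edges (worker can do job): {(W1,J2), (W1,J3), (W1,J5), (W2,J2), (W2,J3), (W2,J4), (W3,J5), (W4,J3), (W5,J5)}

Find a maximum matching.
Matching: {(W1,J2), (W2,J4), (W3,J5), (W4,J3)}

Maximum matching (size 4):
  W1 → J2
  W2 → J4
  W3 → J5
  W4 → J3

Each worker is assigned to at most one job, and each job to at most one worker.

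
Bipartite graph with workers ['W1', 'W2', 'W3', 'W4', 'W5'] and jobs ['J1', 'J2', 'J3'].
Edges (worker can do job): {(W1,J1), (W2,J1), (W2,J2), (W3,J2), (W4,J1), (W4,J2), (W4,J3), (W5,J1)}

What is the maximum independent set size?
Maximum independent set = 5

By König's theorem:
- Min vertex cover = Max matching = 3
- Max independent set = Total vertices - Min vertex cover
- Max independent set = 8 - 3 = 5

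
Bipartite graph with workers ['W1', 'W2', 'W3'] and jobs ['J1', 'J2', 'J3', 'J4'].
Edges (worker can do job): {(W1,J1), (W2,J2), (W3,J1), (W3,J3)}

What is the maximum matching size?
Maximum matching size = 3

Maximum matching: {(W1,J1), (W2,J2), (W3,J3)}
Size: 3

This assigns 3 workers to 3 distinct jobs.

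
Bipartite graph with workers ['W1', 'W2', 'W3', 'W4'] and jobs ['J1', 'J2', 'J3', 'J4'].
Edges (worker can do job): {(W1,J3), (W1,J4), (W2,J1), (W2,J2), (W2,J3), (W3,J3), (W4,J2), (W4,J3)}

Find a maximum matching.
Matching: {(W1,J4), (W2,J1), (W3,J3), (W4,J2)}

Maximum matching (size 4):
  W1 → J4
  W2 → J1
  W3 → J3
  W4 → J2

Each worker is assigned to at most one job, and each job to at most one worker.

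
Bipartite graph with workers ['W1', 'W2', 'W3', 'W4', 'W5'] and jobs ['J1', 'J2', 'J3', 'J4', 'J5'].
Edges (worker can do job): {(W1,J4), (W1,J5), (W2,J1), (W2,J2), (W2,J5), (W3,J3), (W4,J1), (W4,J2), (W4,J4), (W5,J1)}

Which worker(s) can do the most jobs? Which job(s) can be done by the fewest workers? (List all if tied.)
Most versatile: W2, W4 (3 jobs); Least covered: J3 (1 workers)

Worker degrees (jobs they can do): W1:2, W2:3, W3:1, W4:3, W5:1
Job degrees (workers who can do it): J1:3, J2:2, J3:1, J4:2, J5:2

Maximum worker degree is 3, achieved by: W2, W4
Minimum job degree is 1, achieved by: J3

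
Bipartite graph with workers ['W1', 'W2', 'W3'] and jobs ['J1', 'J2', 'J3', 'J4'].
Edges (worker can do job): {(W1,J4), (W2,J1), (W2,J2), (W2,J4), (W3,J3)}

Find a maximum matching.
Matching: {(W1,J4), (W2,J1), (W3,J3)}

Maximum matching (size 3):
  W1 → J4
  W2 → J1
  W3 → J3

Each worker is assigned to at most one job, and each job to at most one worker.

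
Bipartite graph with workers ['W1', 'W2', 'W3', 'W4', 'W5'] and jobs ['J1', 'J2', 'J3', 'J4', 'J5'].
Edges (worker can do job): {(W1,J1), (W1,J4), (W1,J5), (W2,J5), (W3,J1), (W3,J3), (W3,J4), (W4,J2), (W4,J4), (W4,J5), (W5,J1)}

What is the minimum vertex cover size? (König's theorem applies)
Minimum vertex cover size = 5

By König's theorem: in bipartite graphs,
min vertex cover = max matching = 5

Maximum matching has size 5, so minimum vertex cover also has size 5.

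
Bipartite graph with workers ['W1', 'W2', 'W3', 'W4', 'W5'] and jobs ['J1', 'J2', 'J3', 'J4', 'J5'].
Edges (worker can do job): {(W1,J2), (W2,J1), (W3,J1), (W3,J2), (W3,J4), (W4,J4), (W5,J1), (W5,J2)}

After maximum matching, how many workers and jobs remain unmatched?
Unmatched: 2 workers, 2 jobs

Maximum matching size: 3
Workers: 5 total, 3 matched, 2 unmatched
Jobs: 5 total, 3 matched, 2 unmatched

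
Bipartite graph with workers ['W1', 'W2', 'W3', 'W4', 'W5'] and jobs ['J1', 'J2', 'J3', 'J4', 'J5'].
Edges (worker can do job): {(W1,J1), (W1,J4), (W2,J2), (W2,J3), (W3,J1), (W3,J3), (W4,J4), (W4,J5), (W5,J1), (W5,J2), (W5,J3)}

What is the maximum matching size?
Maximum matching size = 5

Maximum matching: {(W1,J4), (W2,J2), (W3,J3), (W4,J5), (W5,J1)}
Size: 5

This assigns 5 workers to 5 distinct jobs.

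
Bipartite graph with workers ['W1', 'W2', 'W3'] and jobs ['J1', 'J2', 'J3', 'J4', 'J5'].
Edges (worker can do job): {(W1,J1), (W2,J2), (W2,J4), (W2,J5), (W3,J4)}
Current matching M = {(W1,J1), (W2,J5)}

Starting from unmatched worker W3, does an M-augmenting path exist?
Yes: W3 → J4

An M-augmenting path alternates non-matching / matching edges, starting and ending at unmatched vertices.
Path: W3 → J4
(J4 is unmatched in M, so the path is augmenting.)
Flipping edges along this path would increase |M| from 2 to 3.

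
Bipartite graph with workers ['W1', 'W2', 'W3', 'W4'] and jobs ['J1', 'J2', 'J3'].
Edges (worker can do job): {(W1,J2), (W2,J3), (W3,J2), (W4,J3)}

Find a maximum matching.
Matching: {(W3,J2), (W4,J3)}

Maximum matching (size 2):
  W3 → J2
  W4 → J3

Each worker is assigned to at most one job, and each job to at most one worker.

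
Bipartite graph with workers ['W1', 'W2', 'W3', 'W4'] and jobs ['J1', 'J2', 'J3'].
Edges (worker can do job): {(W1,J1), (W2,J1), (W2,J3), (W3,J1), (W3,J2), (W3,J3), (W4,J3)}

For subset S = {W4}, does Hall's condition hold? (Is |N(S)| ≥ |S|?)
Yes: |N(S)| = 1, |S| = 1

Subset S = {W4}
Neighbors N(S) = {J3}

|N(S)| = 1, |S| = 1
Hall's condition: |N(S)| ≥ |S| is satisfied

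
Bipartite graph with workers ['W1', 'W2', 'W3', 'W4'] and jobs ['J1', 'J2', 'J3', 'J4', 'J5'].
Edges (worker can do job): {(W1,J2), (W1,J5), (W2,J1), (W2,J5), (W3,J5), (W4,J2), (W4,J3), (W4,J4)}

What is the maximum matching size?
Maximum matching size = 4

Maximum matching: {(W1,J2), (W2,J1), (W3,J5), (W4,J3)}
Size: 4

This assigns 4 workers to 4 distinct jobs.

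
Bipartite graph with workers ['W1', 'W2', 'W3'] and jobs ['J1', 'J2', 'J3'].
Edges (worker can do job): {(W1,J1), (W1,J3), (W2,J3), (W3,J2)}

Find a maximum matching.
Matching: {(W1,J1), (W2,J3), (W3,J2)}

Maximum matching (size 3):
  W1 → J1
  W2 → J3
  W3 → J2

Each worker is assigned to at most one job, and each job to at most one worker.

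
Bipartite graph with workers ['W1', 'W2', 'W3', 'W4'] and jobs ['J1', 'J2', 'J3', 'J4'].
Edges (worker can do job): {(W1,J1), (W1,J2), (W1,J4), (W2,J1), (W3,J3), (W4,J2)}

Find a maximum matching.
Matching: {(W1,J4), (W2,J1), (W3,J3), (W4,J2)}

Maximum matching (size 4):
  W1 → J4
  W2 → J1
  W3 → J3
  W4 → J2

Each worker is assigned to at most one job, and each job to at most one worker.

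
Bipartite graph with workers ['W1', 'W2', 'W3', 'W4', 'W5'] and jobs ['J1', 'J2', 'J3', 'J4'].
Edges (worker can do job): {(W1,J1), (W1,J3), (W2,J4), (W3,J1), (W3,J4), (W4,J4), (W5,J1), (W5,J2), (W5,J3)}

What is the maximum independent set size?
Maximum independent set = 5

By König's theorem:
- Min vertex cover = Max matching = 4
- Max independent set = Total vertices - Min vertex cover
- Max independent set = 9 - 4 = 5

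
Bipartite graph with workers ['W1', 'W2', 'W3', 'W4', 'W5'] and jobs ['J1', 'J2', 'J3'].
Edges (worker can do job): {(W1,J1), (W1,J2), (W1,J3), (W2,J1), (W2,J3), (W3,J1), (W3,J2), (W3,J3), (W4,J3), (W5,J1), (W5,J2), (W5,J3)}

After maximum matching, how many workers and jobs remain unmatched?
Unmatched: 2 workers, 0 jobs

Maximum matching size: 3
Workers: 5 total, 3 matched, 2 unmatched
Jobs: 3 total, 3 matched, 0 unmatched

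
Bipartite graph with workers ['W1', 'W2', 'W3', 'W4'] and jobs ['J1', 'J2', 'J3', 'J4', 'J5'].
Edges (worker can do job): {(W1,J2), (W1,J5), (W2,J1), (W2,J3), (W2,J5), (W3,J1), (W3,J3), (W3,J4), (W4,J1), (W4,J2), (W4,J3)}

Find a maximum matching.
Matching: {(W1,J5), (W2,J1), (W3,J3), (W4,J2)}

Maximum matching (size 4):
  W1 → J5
  W2 → J1
  W3 → J3
  W4 → J2

Each worker is assigned to at most one job, and each job to at most one worker.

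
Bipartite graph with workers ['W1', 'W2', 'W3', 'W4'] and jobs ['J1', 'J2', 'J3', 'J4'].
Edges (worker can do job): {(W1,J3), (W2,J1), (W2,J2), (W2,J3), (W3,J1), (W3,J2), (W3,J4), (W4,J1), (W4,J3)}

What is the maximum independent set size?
Maximum independent set = 4

By König's theorem:
- Min vertex cover = Max matching = 4
- Max independent set = Total vertices - Min vertex cover
- Max independent set = 8 - 4 = 4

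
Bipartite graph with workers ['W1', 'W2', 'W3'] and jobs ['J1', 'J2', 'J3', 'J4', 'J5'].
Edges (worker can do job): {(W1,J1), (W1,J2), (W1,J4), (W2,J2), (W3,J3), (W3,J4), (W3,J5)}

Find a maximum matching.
Matching: {(W1,J4), (W2,J2), (W3,J3)}

Maximum matching (size 3):
  W1 → J4
  W2 → J2
  W3 → J3

Each worker is assigned to at most one job, and each job to at most one worker.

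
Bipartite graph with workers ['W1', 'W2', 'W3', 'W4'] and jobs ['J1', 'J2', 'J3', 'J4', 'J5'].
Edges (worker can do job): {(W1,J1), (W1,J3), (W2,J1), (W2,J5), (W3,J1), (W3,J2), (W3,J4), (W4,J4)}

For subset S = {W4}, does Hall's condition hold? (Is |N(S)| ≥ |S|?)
Yes: |N(S)| = 1, |S| = 1

Subset S = {W4}
Neighbors N(S) = {J4}

|N(S)| = 1, |S| = 1
Hall's condition: |N(S)| ≥ |S| is satisfied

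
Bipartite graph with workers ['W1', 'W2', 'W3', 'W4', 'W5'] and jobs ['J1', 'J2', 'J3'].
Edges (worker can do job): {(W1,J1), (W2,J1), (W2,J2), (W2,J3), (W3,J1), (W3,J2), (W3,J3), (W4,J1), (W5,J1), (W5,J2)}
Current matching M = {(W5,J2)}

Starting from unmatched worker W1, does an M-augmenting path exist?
Yes: W1 → J1

An M-augmenting path alternates non-matching / matching edges, starting and ending at unmatched vertices.
Path: W1 → J1
(J1 is unmatched in M, so the path is augmenting.)
Flipping edges along this path would increase |M| from 1 to 2.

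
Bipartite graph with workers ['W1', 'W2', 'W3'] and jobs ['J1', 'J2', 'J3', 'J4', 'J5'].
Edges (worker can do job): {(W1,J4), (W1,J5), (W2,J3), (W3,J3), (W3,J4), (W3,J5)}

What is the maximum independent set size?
Maximum independent set = 5

By König's theorem:
- Min vertex cover = Max matching = 3
- Max independent set = Total vertices - Min vertex cover
- Max independent set = 8 - 3 = 5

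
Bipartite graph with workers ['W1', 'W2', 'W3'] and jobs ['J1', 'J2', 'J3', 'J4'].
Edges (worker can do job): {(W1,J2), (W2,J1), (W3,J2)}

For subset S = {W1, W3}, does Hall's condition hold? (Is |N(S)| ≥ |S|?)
No: |N(S)| = 1, |S| = 2

Subset S = {W1, W3}
Neighbors N(S) = {J2}

|N(S)| = 1, |S| = 2
Hall's condition: |N(S)| ≥ |S| is NOT satisfied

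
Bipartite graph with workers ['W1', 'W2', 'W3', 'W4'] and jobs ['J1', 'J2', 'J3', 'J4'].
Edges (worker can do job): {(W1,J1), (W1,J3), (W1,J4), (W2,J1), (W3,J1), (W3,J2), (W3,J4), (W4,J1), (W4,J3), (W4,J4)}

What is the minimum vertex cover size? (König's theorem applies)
Minimum vertex cover size = 4

By König's theorem: in bipartite graphs,
min vertex cover = max matching = 4

Maximum matching has size 4, so minimum vertex cover also has size 4.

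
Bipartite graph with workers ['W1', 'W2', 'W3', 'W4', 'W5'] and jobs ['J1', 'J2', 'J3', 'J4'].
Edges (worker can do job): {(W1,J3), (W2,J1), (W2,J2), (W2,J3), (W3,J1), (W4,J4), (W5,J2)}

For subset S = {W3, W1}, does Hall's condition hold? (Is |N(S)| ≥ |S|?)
Yes: |N(S)| = 2, |S| = 2

Subset S = {W3, W1}
Neighbors N(S) = {J1, J3}

|N(S)| = 2, |S| = 2
Hall's condition: |N(S)| ≥ |S| is satisfied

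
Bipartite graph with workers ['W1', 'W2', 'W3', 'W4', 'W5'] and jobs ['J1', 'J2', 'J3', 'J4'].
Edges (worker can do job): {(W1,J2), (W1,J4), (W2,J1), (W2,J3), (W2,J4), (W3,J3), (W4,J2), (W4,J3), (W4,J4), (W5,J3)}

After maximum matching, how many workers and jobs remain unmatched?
Unmatched: 1 workers, 0 jobs

Maximum matching size: 4
Workers: 5 total, 4 matched, 1 unmatched
Jobs: 4 total, 4 matched, 0 unmatched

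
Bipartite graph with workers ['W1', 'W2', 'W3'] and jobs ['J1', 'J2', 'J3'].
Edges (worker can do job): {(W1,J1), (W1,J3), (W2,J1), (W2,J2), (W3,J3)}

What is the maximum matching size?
Maximum matching size = 3

Maximum matching: {(W1,J1), (W2,J2), (W3,J3)}
Size: 3

This assigns 3 workers to 3 distinct jobs.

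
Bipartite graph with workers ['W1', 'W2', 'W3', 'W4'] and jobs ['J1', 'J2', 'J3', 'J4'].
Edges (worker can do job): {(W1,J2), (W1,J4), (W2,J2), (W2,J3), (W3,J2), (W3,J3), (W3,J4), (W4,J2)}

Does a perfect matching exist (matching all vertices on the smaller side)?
No, maximum matching has size 3 < 4

Maximum matching has size 3, need 4 for perfect matching.
Unmatched workers: ['W1']
Unmatched jobs: ['J1']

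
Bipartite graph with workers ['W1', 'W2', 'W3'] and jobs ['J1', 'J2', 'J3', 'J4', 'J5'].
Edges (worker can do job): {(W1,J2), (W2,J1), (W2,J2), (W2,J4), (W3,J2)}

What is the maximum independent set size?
Maximum independent set = 6

By König's theorem:
- Min vertex cover = Max matching = 2
- Max independent set = Total vertices - Min vertex cover
- Max independent set = 8 - 2 = 6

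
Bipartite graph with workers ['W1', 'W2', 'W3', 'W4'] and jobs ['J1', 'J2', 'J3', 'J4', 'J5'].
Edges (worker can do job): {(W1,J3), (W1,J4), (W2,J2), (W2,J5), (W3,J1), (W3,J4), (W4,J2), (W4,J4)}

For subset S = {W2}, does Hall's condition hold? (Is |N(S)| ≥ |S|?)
Yes: |N(S)| = 2, |S| = 1

Subset S = {W2}
Neighbors N(S) = {J2, J5}

|N(S)| = 2, |S| = 1
Hall's condition: |N(S)| ≥ |S| is satisfied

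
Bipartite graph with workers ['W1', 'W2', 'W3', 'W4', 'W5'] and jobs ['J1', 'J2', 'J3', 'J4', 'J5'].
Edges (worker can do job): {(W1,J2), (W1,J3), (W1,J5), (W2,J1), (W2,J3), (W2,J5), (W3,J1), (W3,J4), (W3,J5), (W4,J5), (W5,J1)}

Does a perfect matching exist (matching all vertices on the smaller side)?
Yes, perfect matching exists (size 5)

Perfect matching: {(W1,J2), (W2,J3), (W3,J4), (W4,J5), (W5,J1)}
All 5 vertices on the smaller side are matched.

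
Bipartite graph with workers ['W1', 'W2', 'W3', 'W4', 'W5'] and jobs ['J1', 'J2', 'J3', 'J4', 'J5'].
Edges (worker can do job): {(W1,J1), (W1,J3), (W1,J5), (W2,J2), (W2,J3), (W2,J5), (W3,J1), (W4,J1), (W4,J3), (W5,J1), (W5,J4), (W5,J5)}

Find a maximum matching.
Matching: {(W1,J5), (W2,J2), (W3,J1), (W4,J3), (W5,J4)}

Maximum matching (size 5):
  W1 → J5
  W2 → J2
  W3 → J1
  W4 → J3
  W5 → J4

Each worker is assigned to at most one job, and each job to at most one worker.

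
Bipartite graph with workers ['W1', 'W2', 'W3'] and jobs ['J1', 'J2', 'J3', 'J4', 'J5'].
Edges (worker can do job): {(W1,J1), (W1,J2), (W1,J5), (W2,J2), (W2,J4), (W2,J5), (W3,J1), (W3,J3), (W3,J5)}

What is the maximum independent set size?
Maximum independent set = 5

By König's theorem:
- Min vertex cover = Max matching = 3
- Max independent set = Total vertices - Min vertex cover
- Max independent set = 8 - 3 = 5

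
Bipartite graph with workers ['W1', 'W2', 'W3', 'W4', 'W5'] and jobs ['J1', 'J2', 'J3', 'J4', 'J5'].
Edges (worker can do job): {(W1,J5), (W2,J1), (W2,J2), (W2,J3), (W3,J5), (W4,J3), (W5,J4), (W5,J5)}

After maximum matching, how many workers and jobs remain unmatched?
Unmatched: 1 workers, 1 jobs

Maximum matching size: 4
Workers: 5 total, 4 matched, 1 unmatched
Jobs: 5 total, 4 matched, 1 unmatched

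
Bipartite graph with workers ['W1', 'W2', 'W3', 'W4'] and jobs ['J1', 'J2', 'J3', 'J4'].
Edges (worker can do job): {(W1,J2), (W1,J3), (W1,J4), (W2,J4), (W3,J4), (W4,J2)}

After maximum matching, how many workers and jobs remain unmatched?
Unmatched: 1 workers, 1 jobs

Maximum matching size: 3
Workers: 4 total, 3 matched, 1 unmatched
Jobs: 4 total, 3 matched, 1 unmatched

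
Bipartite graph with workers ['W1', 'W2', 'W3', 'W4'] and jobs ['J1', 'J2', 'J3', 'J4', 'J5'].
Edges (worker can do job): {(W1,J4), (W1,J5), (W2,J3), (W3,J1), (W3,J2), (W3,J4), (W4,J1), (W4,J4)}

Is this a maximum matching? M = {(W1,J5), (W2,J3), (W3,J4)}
No, size 3 is not maximum

Proposed matching has size 3.
Maximum matching size for this graph: 4.

This is NOT maximum - can be improved to size 4.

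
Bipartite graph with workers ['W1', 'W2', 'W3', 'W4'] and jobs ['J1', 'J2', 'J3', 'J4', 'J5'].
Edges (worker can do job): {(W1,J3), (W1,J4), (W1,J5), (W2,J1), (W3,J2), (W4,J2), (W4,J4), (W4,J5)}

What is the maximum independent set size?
Maximum independent set = 5

By König's theorem:
- Min vertex cover = Max matching = 4
- Max independent set = Total vertices - Min vertex cover
- Max independent set = 9 - 4 = 5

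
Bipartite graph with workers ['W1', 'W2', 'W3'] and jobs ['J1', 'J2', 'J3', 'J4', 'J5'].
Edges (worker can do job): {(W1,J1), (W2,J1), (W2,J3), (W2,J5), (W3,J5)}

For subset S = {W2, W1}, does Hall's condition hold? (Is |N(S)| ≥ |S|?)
Yes: |N(S)| = 3, |S| = 2

Subset S = {W2, W1}
Neighbors N(S) = {J1, J3, J5}

|N(S)| = 3, |S| = 2
Hall's condition: |N(S)| ≥ |S| is satisfied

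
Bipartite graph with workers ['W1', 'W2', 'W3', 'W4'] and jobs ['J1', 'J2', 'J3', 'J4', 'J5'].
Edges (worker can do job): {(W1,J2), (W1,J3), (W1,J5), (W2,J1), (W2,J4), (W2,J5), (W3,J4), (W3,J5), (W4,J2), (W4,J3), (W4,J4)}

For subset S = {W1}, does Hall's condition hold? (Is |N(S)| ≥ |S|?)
Yes: |N(S)| = 3, |S| = 1

Subset S = {W1}
Neighbors N(S) = {J2, J3, J5}

|N(S)| = 3, |S| = 1
Hall's condition: |N(S)| ≥ |S| is satisfied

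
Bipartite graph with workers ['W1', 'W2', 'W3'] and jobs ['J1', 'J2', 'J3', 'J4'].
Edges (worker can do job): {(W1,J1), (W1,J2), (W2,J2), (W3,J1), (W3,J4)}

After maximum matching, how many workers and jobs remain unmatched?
Unmatched: 0 workers, 1 jobs

Maximum matching size: 3
Workers: 3 total, 3 matched, 0 unmatched
Jobs: 4 total, 3 matched, 1 unmatched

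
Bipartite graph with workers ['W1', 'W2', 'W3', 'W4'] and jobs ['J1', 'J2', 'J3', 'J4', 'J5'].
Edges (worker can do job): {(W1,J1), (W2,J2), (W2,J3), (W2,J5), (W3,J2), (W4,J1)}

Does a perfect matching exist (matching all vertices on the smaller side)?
No, maximum matching has size 3 < 4

Maximum matching has size 3, need 4 for perfect matching.
Unmatched workers: ['W1']
Unmatched jobs: ['J5', 'J4']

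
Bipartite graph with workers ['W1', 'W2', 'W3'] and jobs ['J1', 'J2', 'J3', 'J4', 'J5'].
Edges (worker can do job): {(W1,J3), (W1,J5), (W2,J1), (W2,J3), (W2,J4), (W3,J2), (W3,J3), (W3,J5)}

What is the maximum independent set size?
Maximum independent set = 5

By König's theorem:
- Min vertex cover = Max matching = 3
- Max independent set = Total vertices - Min vertex cover
- Max independent set = 8 - 3 = 5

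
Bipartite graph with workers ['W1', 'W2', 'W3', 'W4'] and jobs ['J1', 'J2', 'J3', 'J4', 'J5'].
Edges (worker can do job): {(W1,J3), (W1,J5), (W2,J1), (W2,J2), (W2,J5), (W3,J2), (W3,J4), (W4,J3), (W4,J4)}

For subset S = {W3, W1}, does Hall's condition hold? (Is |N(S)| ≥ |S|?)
Yes: |N(S)| = 4, |S| = 2

Subset S = {W3, W1}
Neighbors N(S) = {J2, J3, J4, J5}

|N(S)| = 4, |S| = 2
Hall's condition: |N(S)| ≥ |S| is satisfied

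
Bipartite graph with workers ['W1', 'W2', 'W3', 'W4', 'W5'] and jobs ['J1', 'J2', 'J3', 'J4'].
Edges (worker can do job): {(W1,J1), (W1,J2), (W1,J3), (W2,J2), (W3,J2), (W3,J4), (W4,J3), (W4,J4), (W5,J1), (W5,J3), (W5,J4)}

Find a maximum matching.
Matching: {(W1,J2), (W3,J4), (W4,J3), (W5,J1)}

Maximum matching (size 4):
  W1 → J2
  W3 → J4
  W4 → J3
  W5 → J1

Each worker is assigned to at most one job, and each job to at most one worker.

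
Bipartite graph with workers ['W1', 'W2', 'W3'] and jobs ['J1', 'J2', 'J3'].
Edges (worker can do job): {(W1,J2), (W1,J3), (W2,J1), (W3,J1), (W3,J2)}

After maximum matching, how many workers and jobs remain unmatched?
Unmatched: 0 workers, 0 jobs

Maximum matching size: 3
Workers: 3 total, 3 matched, 0 unmatched
Jobs: 3 total, 3 matched, 0 unmatched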